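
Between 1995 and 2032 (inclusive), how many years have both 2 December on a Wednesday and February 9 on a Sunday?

1

Check each year's weekday for 2 December and February 9:
  1995: Sat/Thu  1996: Mon/Fri  1997: Tue/Sun  1998: Wed/Mon  1999: Thu/Tue  2000: Sat/Wed  2001: Sun/Fri  2002: Mon/Sat  2003: Tue/Sun  2004: Thu/Mon  2005: Fri/Wed  2006: Sat/Thu  2007: Sun/Fri  2008: Tue/Sat  …(10 more)…  2019: Mon/Sat  2020: Wed/Sun ✓  2021: Thu/Tue  2022: Fri/Wed  2023: Sat/Thu  2024: Mon/Fri  2025: Tue/Sun  2026: Wed/Mon  2027: Thu/Tue  2028: Sat/Wed  2029: Sun/Fri  2030: Mon/Sat  2031: Tue/Sun  2032: Thu/Mon
Both conditions hold in: 2020 — 1.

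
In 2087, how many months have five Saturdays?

4

A month of length L has five Saturdays iff its first Saturday is on day ≤ L−28 (so day 1–3 in a 31-day month, 1–2 in a 30-day month, day 1 in a leap February).
Checking each month of 2087: Jan starts Wed (31d); Feb starts Sat (28d); Mar starts Sat (31d) ✓; Apr starts Tue (30d); May starts Thu (31d) ✓; Jun starts Sun (30d); Jul starts Tue (31d); Aug starts Fri (31d) ✓; Sep starts Mon (30d); Oct starts Wed (31d); Nov starts Sat (30d) ✓; Dec starts Mon (31d).
Five-Saturday months: March, May, August, November → 4.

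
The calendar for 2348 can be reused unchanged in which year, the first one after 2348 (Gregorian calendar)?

Two years share a calendar iff Jan 1 falls on the same weekday and both are leap or both are common. 2348: Jan 1 is Thursday, leap year.
2349: Jan 1 Saturday, common
2350: Jan 1 Sunday, common
2351: Jan 1 Monday, common
2352: Jan 1 Tuesday, leap
2353: Jan 1 Thursday, common
2354: Jan 1 Friday, common
2355: Jan 1 Saturday, common
2356: Jan 1 Sunday, leap
2357: Jan 1 Tuesday, common
2358: Jan 1 Wednesday, common
2359: Jan 1 Thursday, common
2360: Jan 1 Friday, leap
2361: Jan 1 Sunday, common
2362: Jan 1 Monday, common
2363: Jan 1 Tuesday, common
2364: Jan 1 Wednesday, leap
2365: Jan 1 Friday, common
2366: Jan 1 Saturday, common
2367: Jan 1 Sunday, common
2368: Jan 1 Monday, leap
2369: Jan 1 Wednesday, common
2370: Jan 1 Thursday, common
2371: Jan 1 Friday, common
2372: Jan 1 Saturday, leap
2373: Jan 1 Monday, common
2374: Jan 1 Tuesday, common
2375: Jan 1 Wednesday, common
2376: Jan 1 Thursday, leap
2376 matches on both conditions.

2376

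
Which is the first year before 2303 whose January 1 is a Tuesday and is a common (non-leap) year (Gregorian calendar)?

Jan 1 advances by 2 weekdays after a leap year and by 1 after a common year.
2303: Jan 1 is Thursday.
2302: Wednesday
2301: Tuesday
2301 begins on a Tuesday and is a common year.

2301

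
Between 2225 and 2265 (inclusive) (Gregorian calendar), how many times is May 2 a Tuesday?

Track May 2's weekday year by year (advancing +1, or +2 across a Feb 29):
  2225: Mon  2226: Tue (+1) ✓  2227: Wed (+1)  2228: Fri (+2)  2229: Sat (+1)
  2230: Sun (+1)  2231: Mon (+1)  2232: Wed (+2)  2233: Thu (+1)  2234: Fri (+1)
  2235: Sat (+1)  2236: Mon (+2)  2237: Tue (+1) ✓  2238: Wed (+1)  … (13 more years) …
  2252: Sun (+2)  2253: Mon (+1)  2254: Tue (+1) ✓  2255: Wed (+1)  2256: Fri (+2)
  2257: Sat (+1)  2258: Sun (+1)  2259: Mon (+1)  2260: Wed (+2)  2261: Thu (+1)
  2262: Fri (+1)  2263: Sat (+1)  2264: Mon (+2)  2265: Tue (+1) ✓
Tuesday years: 2226, 2237, 2243, 2248, 2254, 2265 — 6 in total.

6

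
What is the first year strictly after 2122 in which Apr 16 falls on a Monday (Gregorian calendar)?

2125

From one year to the next, a fixed date's weekday advances by 1, or by 2 when a Feb 29 lies between the two dates.
2122: April 16 is Thursday.
2123: Friday (+1)
2124: Sunday (+2)
2125: Monday (+1)
Apr 16 falls on a Monday in 2125.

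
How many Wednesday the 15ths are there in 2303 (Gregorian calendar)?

Check the 15th of each month of 2303: Jan 15: Thu, Feb 15: Sun, Mar 15: Sun, Apr 15: Wed, May 15: Fri, Jun 15: Mon, Jul 15: Wed, Aug 15: Sat, Sep 15: Tue, Oct 15: Thu, Nov 15: Sun, Dec 15: Tue.
Wednesday occurs in April, July — 2 months.

2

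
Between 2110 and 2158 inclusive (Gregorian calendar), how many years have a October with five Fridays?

21

October has 31 days; it has five Fridays when Friday falls among the first (month-length − 28) days — i.e. when October 1 is one of Friday/Thursday/Wednesday.
October 1 by year: 2110:Wed✓ 2111:Thu✓ 2112:Sat 2113:Sun 2114:Mon 2115:Tue 2116:Thu✓ 2117:Fri✓ 2118:Sat 2119:Sun 2120:Tue 2121:Wed✓ 2122:Thu✓ 2123:Fri✓ 2124:Sun …(19 more)… 2144:Thu✓ 2145:Fri✓ 2146:Sat 2147:Sun 2148:Tue 2149:Wed✓ 2150:Thu✓ 2151:Fri✓ 2152:Sun 2153:Mon 2154:Tue 2155:Wed✓ 2156:Fri✓ 2157:Sat 2158:Sun
Years with five Fridays: 2110, 2111, 2116, 2117, 2121, 2122, 2123, 2127, 2128, 2132, 2133, 2134, 2138, 2139, 2144, 2145, 2149, 2150, 2151, 2155, 2156 → 21.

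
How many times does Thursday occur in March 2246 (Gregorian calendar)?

March 2246 has 31 days and begins on Sunday.
The first Thursday is March 5.
Thursdays fall on 5, 12, 19, 26 — that's 4.

4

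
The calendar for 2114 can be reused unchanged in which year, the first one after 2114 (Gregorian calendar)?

Two years share a calendar iff Jan 1 falls on the same weekday and both are leap or both are common. 2114: Jan 1 is Monday, common year.
2115: Jan 1 Tuesday, common
2116: Jan 1 Wednesday, leap
2117: Jan 1 Friday, common
2118: Jan 1 Saturday, common
2119: Jan 1 Sunday, common
2120: Jan 1 Monday, leap
2121: Jan 1 Wednesday, common
2122: Jan 1 Thursday, common
2123: Jan 1 Friday, common
2124: Jan 1 Saturday, leap
2125: Jan 1 Monday, common
2125 matches on both conditions.

2125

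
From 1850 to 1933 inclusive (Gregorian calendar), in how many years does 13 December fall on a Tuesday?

13

Track 13 December's weekday year by year (advancing +1, or +2 across a Feb 29):
  1850: Fri  1851: Sat (+1)  1852: Mon (+2)  1853: Tue (+1) ✓  1854: Wed (+1)
  1855: Thu (+1)  1856: Sat (+2)  1857: Sun (+1)  1858: Mon (+1)  1859: Tue (+1) ✓
  1860: Thu (+2)  1861: Fri (+1)  1862: Sat (+1)  1863: Sun (+1)  … (56 more years) …
  1920: Mon (+2)  1921: Tue (+1) ✓  1922: Wed (+1)  1923: Thu (+1)  1924: Sat (+2)
  1925: Sun (+1)  1926: Mon (+1)  1927: Tue (+1) ✓  1928: Thu (+2)  1929: Fri (+1)
  1930: Sat (+1)  1931: Sun (+1)  1932: Tue (+2) ✓  1933: Wed (+1)
Tuesday years: 1853, 1859, 1864, 1870, 1881, 1887, 1892, 1898, 1904, 1910, 1921, 1927, 1932 — 13 in total.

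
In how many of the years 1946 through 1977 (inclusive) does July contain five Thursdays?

July has 31 days; it has five Thursdays when Thursday falls among the first (month-length − 28) days — i.e. when July 1 is one of Thursday/Wednesday/Tuesday.
July 1 by year: 1946:Mon 1947:Tue✓ 1948:Thu✓ 1949:Fri 1950:Sat 1951:Sun 1952:Tue✓ 1953:Wed✓ 1954:Thu✓ 1955:Fri 1956:Sun 1957:Mon 1958:Tue✓ 1959:Wed✓ 1960:Fri 1961:Sat 1962:Sun 1963:Mon 1964:Wed✓ 1965:Thu✓ 1966:Fri 1967:Sat 1968:Mon 1969:Tue✓ 1970:Wed✓ 1971:Thu✓ 1972:Sat 1973:Sun 1974:Mon 1975:Tue✓ 1976:Thu✓ 1977:Fri
Years with five Thursdays: 1947, 1948, 1952, 1953, 1954, 1958, 1959, 1964, 1965, 1969, 1970, 1971, 1975, 1976 → 14.

14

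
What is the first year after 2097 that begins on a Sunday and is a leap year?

Jan 1 advances by 2 weekdays after a leap year and by 1 after a common year.
2097: Jan 1 is Tuesday.
2098: Wednesday
2099: Thursday
2100: Friday
2101: Saturday
2102: Sunday
2103: Monday
2104: Tuesday (leap)
2105: Thursday
2106: Friday
2107: Saturday
2108: Sunday (leap)
2108 begins on a Sunday and is a leap year.

2108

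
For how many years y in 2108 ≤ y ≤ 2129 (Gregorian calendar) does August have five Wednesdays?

August has 31 days; it has five Wednesdays when Wednesday falls among the first (month-length − 28) days — i.e. when August 1 is one of Wednesday/Tuesday/Monday.
August 1 by year: 2108:Wed✓ 2109:Thu 2110:Fri 2111:Sat 2112:Mon✓ 2113:Tue✓ 2114:Wed✓ 2115:Thu 2116:Sat 2117:Sun 2118:Mon✓ 2119:Tue✓ 2120:Thu 2121:Fri 2122:Sat 2123:Sun 2124:Tue✓ 2125:Wed✓ 2126:Thu 2127:Fri 2128:Sun 2129:Mon✓
Years with five Wednesdays: 2108, 2112, 2113, 2114, 2118, 2119, 2124, 2125, 2129 → 9.

9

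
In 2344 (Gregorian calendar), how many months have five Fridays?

A month of length L has five Fridays iff its first Friday is on day ≤ L−28 (so day 1–3 in a 31-day month, 1–2 in a 30-day month, day 1 in a leap February).
Checking each month of 2344: Jan starts Sat (31d); Feb starts Tue (29d); Mar starts Wed (31d) ✓; Apr starts Sat (30d); May starts Mon (31d); Jun starts Thu (30d) ✓; Jul starts Sat (31d); Aug starts Tue (31d); Sep starts Fri (30d) ✓; Oct starts Sun (31d); Nov starts Wed (30d); Dec starts Fri (31d) ✓.
Five-Friday months: March, June, September, December → 4.

4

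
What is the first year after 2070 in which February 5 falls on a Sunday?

From one year to the next, a fixed date's weekday advances by 1, or by 2 when a Feb 29 lies between the two dates.
2070: February 5 is Wednesday.
2071: Thursday (+1)
2072: Friday (+1)
2073: Sunday (+2)
February 5 falls on a Sunday in 2073.

2073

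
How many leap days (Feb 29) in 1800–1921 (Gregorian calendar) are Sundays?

Leap years in 1800–1921: 29 of them.
Feb 29 weekday advances by 5 (mod 7) from one leap year to the next four years later (or differs when a century non-leap intervenes).
Leap-day weekdays: 1804:Wed 1808:Mon 1812:Sat 1816:Thu 1820:Tue 1824:Sun✓ 1828:Fri 1832:Wed 1836:Mon 1840:Sat 1844:Thu 1848:Tue 1852:Sun✓ …(3 more)… 1868:Sat 1872:Thu 1876:Tue 1880:Sun✓ 1884:Fri 1888:Wed 1892:Mon 1896:Sat 1904:Mon 1908:Sat 1912:Thu 1916:Tue 1920:Sun✓
Sunday: 1824, 1852, 1880, 1920 → 4.

4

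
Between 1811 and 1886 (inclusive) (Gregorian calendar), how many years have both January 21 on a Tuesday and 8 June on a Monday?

3

Check each year's weekday for January 21 and 8 June:
  1811: Mon/Sat  1812: Tue/Mon ✓  1813: Thu/Tue  1814: Fri/Wed  1815: Sat/Thu  1816: Sun/Sat  1817: Tue/Sun  1818: Wed/Mon  1819: Thu/Tue  1820: Fri/Thu  1821: Sun/Fri  1822: Mon/Sat  1823: Tue/Sun  1824: Wed/Tue  …(48 more)…  1873: Tue/Sun  1874: Wed/Mon  1875: Thu/Tue  1876: Fri/Thu  1877: Sun/Fri  1878: Mon/Sat  1879: Tue/Sun  1880: Wed/Tue  1881: Fri/Wed  1882: Sat/Thu  1883: Sun/Fri  1884: Mon/Sun  1885: Wed/Mon  1886: Thu/Tue
Both conditions hold in: 1812, 1840, 1868 — 3.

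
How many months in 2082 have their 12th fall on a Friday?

Check the 12th of each month of 2082: Jan 12: Mon, Feb 12: Thu, Mar 12: Thu, Apr 12: Sun, May 12: Tue, Jun 12: Fri, Jul 12: Sun, Aug 12: Wed, Sep 12: Sat, Oct 12: Mon, Nov 12: Thu, Dec 12: Sat.
Friday occurs in June — 1 month.

1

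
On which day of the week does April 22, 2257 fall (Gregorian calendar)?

January 1, 2257 is a Thursday.
April 22 is day 112 of the year, i.e. 111 days after Jan 1.
111 mod 7 = 6, so advance 6 weekdays from Thursday: Wednesday.

Wednesday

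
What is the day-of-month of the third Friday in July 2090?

July 1, 2090 is a Saturday, so the first Friday is the 7th.
The third Friday is 7 + 14 = 21.

21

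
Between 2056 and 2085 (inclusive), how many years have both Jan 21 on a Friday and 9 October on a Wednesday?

Check each year's weekday for Jan 21 and 9 October:
  2056: Fri/Mon  2057: Sun/Tue  2058: Mon/Wed  2059: Tue/Thu  2060: Wed/Sat  2061: Fri/Sun  2062: Sat/Mon  2063: Sun/Tue  2064: Mon/Thu  2065: Wed/Fri  2066: Thu/Sat  2067: Fri/Sun  2068: Sat/Tue  2069: Mon/Wed  2070: Tue/Thu  2071: Wed/Fri  2072: Thu/Sun  2073: Sat/Mon  2074: Sun/Tue  2075: Mon/Wed  2076: Tue/Fri  2077: Thu/Sat  2078: Fri/Sun  2079: Sat/Mon  2080: Sun/Wed  2081: Tue/Thu  2082: Wed/Fri  2083: Thu/Sat  2084: Fri/Mon  2085: Sun/Tue
Both conditions hold in: no year — 0.

0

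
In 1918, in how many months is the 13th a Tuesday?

1

Check the 13th of each month of 1918: Jan 13: Sun, Feb 13: Wed, Mar 13: Wed, Apr 13: Sat, May 13: Mon, Jun 13: Thu, Jul 13: Sat, Aug 13: Tue, Sep 13: Fri, Oct 13: Sun, Nov 13: Wed, Dec 13: Fri.
Tuesday occurs in August — 1 month.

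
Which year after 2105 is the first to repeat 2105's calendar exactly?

Two years share a calendar iff Jan 1 falls on the same weekday and both are leap or both are common. 2105: Jan 1 is Thursday, common year.
2106: Jan 1 Friday, common
2107: Jan 1 Saturday, common
2108: Jan 1 Sunday, leap
2109: Jan 1 Tuesday, common
2110: Jan 1 Wednesday, common
2111: Jan 1 Thursday, common
2111 matches on both conditions.

2111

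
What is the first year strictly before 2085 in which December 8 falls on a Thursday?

From one year to the next, a fixed date's weekday advances by 1, or by 2 when a Feb 29 lies between the two dates.
2085: December 8 is Saturday.
2084: Friday (−1)
2083: Wednesday (−2)
2082: Tuesday (−1)
2081: Monday (−1)
2080: Sunday (−1)
2079: Friday (−2)
2078: Thursday (−1)
December 8 falls on a Thursday in 2078.

2078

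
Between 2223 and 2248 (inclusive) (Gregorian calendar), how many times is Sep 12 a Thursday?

3

Track Sep 12's weekday year by year (advancing +1, or +2 across a Feb 29):
  2223: Fri  2224: Sun (+2)  2225: Mon (+1)  2226: Tue (+1)  2227: Wed (+1)
  2228: Fri (+2)  2229: Sat (+1)  2230: Sun (+1)  2231: Mon (+1)  2232: Wed (+2)
  2233: Thu (+1) ✓  2234: Fri (+1)  2235: Sat (+1)  2236: Mon (+2)  2237: Tue (+1)
  2238: Wed (+1)  2239: Thu (+1) ✓  2240: Sat (+2)  2241: Sun (+1)  2242: Mon (+1)
  2243: Tue (+1)  2244: Thu (+2) ✓  2245: Fri (+1)  2246: Sat (+1)  2247: Sun (+1)
  2248: Tue (+2)
Thursday years: 2233, 2239, 2244 — 3 in total.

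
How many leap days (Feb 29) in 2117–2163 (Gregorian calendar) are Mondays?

1

Leap years in 2117–2163: 11 of them.
Feb 29 weekday advances by 5 (mod 7) from one leap year to the next four years later (or differs when a century non-leap intervenes).
Leap-day weekdays: 2120:Thu 2124:Tue 2128:Sun 2132:Fri 2136:Wed 2140:Mon✓ 2144:Sat 2148:Thu 2152:Tue 2156:Sun 2160:Fri
Monday: 2140 → 1.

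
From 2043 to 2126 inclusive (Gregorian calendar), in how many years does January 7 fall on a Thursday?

Track January 7's weekday year by year (advancing +1, or +2 across a Feb 29):
  2043: Wed  2044: Thu (+1) ✓  2045: Sat (+2)  2046: Sun (+1)  2047: Mon (+1)
  2048: Tue (+1)  2049: Thu (+2) ✓  2050: Fri (+1)  2051: Sat (+1)  2052: Sun (+1)
  2053: Tue (+2)  2054: Wed (+1)  2055: Thu (+1) ✓  2056: Fri (+1)  … (56 more years) …
  2113: Sat (+2)  2114: Sun (+1)  2115: Mon (+1)  2116: Tue (+1)  2117: Thu (+2) ✓
  2118: Fri (+1)  2119: Sat (+1)  2120: Sun (+1)  2121: Tue (+2)  2122: Wed (+1)
  2123: Thu (+1) ✓  2124: Fri (+1)  2125: Sun (+2)  2126: Mon (+1)
Thursday years: 2044, 2049, 2055, 2066, 2072, 2077, 2083, 2094, 2100, 2106, 2112, 2117, 2123 — 13 in total.

13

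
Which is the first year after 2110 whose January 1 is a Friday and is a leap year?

2112

Jan 1 advances by 2 weekdays after a leap year and by 1 after a common year.
2110: Jan 1 is Wednesday.
2111: Thursday
2112: Friday (leap)
2112 begins on a Friday and is a leap year.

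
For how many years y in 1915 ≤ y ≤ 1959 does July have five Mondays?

July has 31 days; it has five Mondays when Monday falls among the first (month-length − 28) days — i.e. when July 1 is one of Monday/Sunday/Saturday.
July 1 by year: 1915:Thu 1916:Sat✓ 1917:Sun✓ 1918:Mon✓ 1919:Tue 1920:Thu 1921:Fri 1922:Sat✓ 1923:Sun✓ 1924:Tue 1925:Wed 1926:Thu 1927:Fri 1928:Sun✓ 1929:Mon✓ …(15 more)… 1945:Sun✓ 1946:Mon✓ 1947:Tue 1948:Thu 1949:Fri 1950:Sat✓ 1951:Sun✓ 1952:Tue 1953:Wed 1954:Thu 1955:Fri 1956:Sun✓ 1957:Mon✓ 1958:Tue 1959:Wed
Years with five Mondays: 1916, 1917, 1918, 1922, 1923, 1928, 1929, 1933, 1934, 1935, 1939, 1940, 1944, 1945, 1946, 1950, 1951, 1956, 1957 → 19.

19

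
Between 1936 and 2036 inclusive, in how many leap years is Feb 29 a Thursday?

4

Leap years in 1936–2036: 26 of them.
Feb 29 weekday advances by 5 (mod 7) from one leap year to the next four years later (or differs when a century non-leap intervenes).
Leap-day weekdays: 1936:Sat 1940:Thu✓ 1944:Tue 1948:Sun 1952:Fri 1956:Wed 1960:Mon 1964:Sat 1968:Thu✓ 1972:Tue 1976:Sun 1980:Fri 1984:Wed 1988:Mon 1992:Sat 1996:Thu✓ 2000:Tue 2004:Sun 2008:Fri 2012:Wed 2016:Mon 2020:Sat 2024:Thu✓ 2028:Tue 2032:Sun 2036:Fri
Thursday: 1940, 1968, 1996, 2024 → 4.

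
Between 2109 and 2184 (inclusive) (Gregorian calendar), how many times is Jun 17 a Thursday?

11

Track Jun 17's weekday year by year (advancing +1, or +2 across a Feb 29):
  2109: Mon  2110: Tue (+1)  2111: Wed (+1)  2112: Fri (+2)  2113: Sat (+1)
  2114: Sun (+1)  2115: Mon (+1)  2116: Wed (+2)  2117: Thu (+1) ✓  2118: Fri (+1)
  2119: Sat (+1)  2120: Mon (+2)  2121: Tue (+1)  2122: Wed (+1)  … (48 more years) …
  2171: Mon (+1)  2172: Wed (+2)  2173: Thu (+1) ✓  2174: Fri (+1)  2175: Sat (+1)
  2176: Mon (+2)  2177: Tue (+1)  2178: Wed (+1)  2179: Thu (+1) ✓  2180: Sat (+2)
  2181: Sun (+1)  2182: Mon (+1)  2183: Tue (+1)  2184: Thu (+2) ✓
Thursday years: 2117, 2123, 2128, 2134, 2145, 2151, 2156, 2162, 2173, 2179, 2184 — 11 in total.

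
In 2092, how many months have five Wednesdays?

5

A month of length L has five Wednesdays iff its first Wednesday is on day ≤ L−28 (so day 1–3 in a 31-day month, 1–2 in a 30-day month, day 1 in a leap February).
Checking each month of 2092: Jan starts Tue (31d) ✓; Feb starts Fri (29d); Mar starts Sat (31d); Apr starts Tue (30d) ✓; May starts Thu (31d); Jun starts Sun (30d); Jul starts Tue (31d) ✓; Aug starts Fri (31d); Sep starts Mon (30d); Oct starts Wed (31d) ✓; Nov starts Sat (30d); Dec starts Mon (31d) ✓.
Five-Wednesday months: January, April, July, October, December → 5.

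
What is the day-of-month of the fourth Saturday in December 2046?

December 1, 2046 is a Saturday, so the first Saturday is the 1st.
The fourth Saturday is 1 + 21 = 22.

22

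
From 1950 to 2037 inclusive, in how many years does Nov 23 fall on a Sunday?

Track Nov 23's weekday year by year (advancing +1, or +2 across a Feb 29):
  1950: Thu  1951: Fri (+1)  1952: Sun (+2) ✓  1953: Mon (+1)  1954: Tue (+1)
  1955: Wed (+1)  1956: Fri (+2)  1957: Sat (+1)  1958: Sun (+1) ✓  1959: Mon (+1)
  1960: Wed (+2)  1961: Thu (+1)  1962: Fri (+1)  1963: Sat (+1)  … (60 more years) …
  2024: Sat (+2)  2025: Sun (+1) ✓  2026: Mon (+1)  2027: Tue (+1)  2028: Thu (+2)
  2029: Fri (+1)  2030: Sat (+1)  2031: Sun (+1) ✓  2032: Tue (+2)  2033: Wed (+1)
  2034: Thu (+1)  2035: Fri (+1)  2036: Sun (+2) ✓  2037: Mon (+1)
Sunday years: 1952, 1958, 1969, 1975, 1980, 1986, 1997, 2003, 2008, 2014, 2025, 2031, 2036 — 13 in total.

13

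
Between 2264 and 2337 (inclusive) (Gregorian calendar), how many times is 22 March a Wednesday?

11

Track 22 March's weekday year by year (advancing +1, or +2 across a Feb 29):
  2264: Tue  2265: Wed (+1) ✓  2266: Thu (+1)  2267: Fri (+1)  2268: Sun (+2)
  2269: Mon (+1)  2270: Tue (+1)  2271: Wed (+1) ✓  2272: Fri (+2)  2273: Sat (+1)
  2274: Sun (+1)  2275: Mon (+1)  2276: Wed (+2) ✓  2277: Thu (+1)  … (46 more years) …
  2324: Sat (+2)  2325: Sun (+1)  2326: Mon (+1)  2327: Tue (+1)  2328: Thu (+2)
  2329: Fri (+1)  2330: Sat (+1)  2331: Sun (+1)  2332: Tue (+2)  2333: Wed (+1) ✓
  2334: Thu (+1)  2335: Fri (+1)  2336: Sun (+2)  2337: Mon (+1)
Wednesday years: 2265, 2271, 2276, 2282, 2293, 2299, 2305, 2311, 2316, 2322, 2333 — 11 in total.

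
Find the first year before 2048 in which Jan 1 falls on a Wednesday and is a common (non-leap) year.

Jan 1 advances by 2 weekdays after a leap year and by 1 after a common year.
2048: Jan 1 is Wednesday (leap).
2047: Tuesday
2046: Monday
2045: Sunday
2044: Friday (leap)
2043: Thursday
2042: Wednesday
2042 begins on a Wednesday and is a common year.

2042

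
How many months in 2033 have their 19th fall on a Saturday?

3

Check the 19th of each month of 2033: Jan 19: Wed, Feb 19: Sat, Mar 19: Sat, Apr 19: Tue, May 19: Thu, Jun 19: Sun, Jul 19: Tue, Aug 19: Fri, Sep 19: Mon, Oct 19: Wed, Nov 19: Sat, Dec 19: Mon.
Saturday occurs in February, March, November — 3 months.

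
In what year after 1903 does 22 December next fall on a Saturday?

From one year to the next, a fixed date's weekday advances by 1, or by 2 when a Feb 29 lies between the two dates.
1903: December 22 is Tuesday.
1904: Thursday (+2)
1905: Friday (+1)
1906: Saturday (+1)
22 December falls on a Saturday in 1906.

1906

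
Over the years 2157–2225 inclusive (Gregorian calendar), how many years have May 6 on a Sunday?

10

Track May 6's weekday year by year (advancing +1, or +2 across a Feb 29):
  2157: Fri  2158: Sat (+1)  2159: Sun (+1) ✓  2160: Tue (+2)  2161: Wed (+1)
  2162: Thu (+1)  2163: Fri (+1)  2164: Sun (+2) ✓  2165: Mon (+1)  2166: Tue (+1)
  2167: Wed (+1)  2168: Fri (+2)  2169: Sat (+1)  2170: Sun (+1) ✓  … (41 more years) …
  2212: Wed (+2)  2213: Thu (+1)  2214: Fri (+1)  2215: Sat (+1)  2216: Mon (+2)
  2217: Tue (+1)  2218: Wed (+1)  2219: Thu (+1)  2220: Sat (+2)  2221: Sun (+1) ✓
  2222: Mon (+1)  2223: Tue (+1)  2224: Thu (+2)  2225: Fri (+1)
Sunday years: 2159, 2164, 2170, 2181, 2187, 2192, 2198, 2204, 2210, 2221 — 10 in total.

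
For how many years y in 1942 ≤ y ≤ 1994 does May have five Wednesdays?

May has 31 days; it has five Wednesdays when Wednesday falls among the first (month-length − 28) days — i.e. when May 1 is one of Wednesday/Tuesday/Monday.
May 1 by year: 1942:Fri 1943:Sat 1944:Mon✓ 1945:Tue✓ 1946:Wed✓ 1947:Thu 1948:Sat 1949:Sun 1950:Mon✓ 1951:Tue✓ 1952:Thu 1953:Fri 1954:Sat 1955:Sun 1956:Tue✓ …(23 more)… 1980:Thu 1981:Fri 1982:Sat 1983:Sun 1984:Tue✓ 1985:Wed✓ 1986:Thu 1987:Fri 1988:Sun 1989:Mon✓ 1990:Tue✓ 1991:Wed✓ 1992:Fri 1993:Sat 1994:Sun
Years with five Wednesdays: 1944, 1945, 1946, 1950, 1951, 1956, 1957, 1961, 1962, 1963, 1967, 1968, 1972, 1973, 1974, 1978, 1979, 1984, 1985, 1989, 1990, 1991 → 22.

22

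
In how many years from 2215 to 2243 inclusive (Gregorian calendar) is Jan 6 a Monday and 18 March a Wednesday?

1

Check each year's weekday for Jan 6 and 18 March:
  2215: Fri/Sat  2216: Sat/Mon  2217: Mon/Tue  2218: Tue/Wed  2219: Wed/Thu  2220: Thu/Sat  2221: Sat/Sun  2222: Sun/Mon  2223: Mon/Tue  2224: Tue/Thu  2225: Thu/Fri  2226: Fri/Sat  2227: Sat/Sun  2228: Sun/Tue  2229: Tue/Wed  2230: Wed/Thu  2231: Thu/Fri  2232: Fri/Sun  2233: Sun/Mon  2234: Mon/Tue  2235: Tue/Wed  2236: Wed/Fri  2237: Fri/Sat  2238: Sat/Sun  2239: Sun/Mon  2240: Mon/Wed ✓  2241: Wed/Thu  2242: Thu/Fri  2243: Fri/Sat
Both conditions hold in: 2240 — 1.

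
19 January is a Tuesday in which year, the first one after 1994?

From one year to the next, a fixed date's weekday advances by 1, or by 2 when a Feb 29 lies between the two dates.
1994: January 19 is Wednesday.
1995: Thursday (+1)
1996: Friday (+1)
1997: Sunday (+2)
1998: Monday (+1)
1999: Tuesday (+1)
19 January falls on a Tuesday in 1999.

1999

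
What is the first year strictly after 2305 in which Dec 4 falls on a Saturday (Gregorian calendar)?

2309

From one year to the next, a fixed date's weekday advances by 1, or by 2 when a Feb 29 lies between the two dates.
2305: December 4 is Monday.
2306: Tuesday (+1)
2307: Wednesday (+1)
2308: Friday (+2)
2309: Saturday (+1)
Dec 4 falls on a Saturday in 2309.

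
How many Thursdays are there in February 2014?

4

February 2014 has 28 days and begins on Saturday.
The first Thursday is February 6.
Thursdays fall on 6, 13, 20, 27 — that's 4.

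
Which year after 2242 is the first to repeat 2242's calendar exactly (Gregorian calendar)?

Two years share a calendar iff Jan 1 falls on the same weekday and both are leap or both are common. 2242: Jan 1 is Saturday, common year.
2243: Jan 1 Sunday, common
2244: Jan 1 Monday, leap
2245: Jan 1 Wednesday, common
2246: Jan 1 Thursday, common
2247: Jan 1 Friday, common
2248: Jan 1 Saturday, leap
2249: Jan 1 Monday, common
2250: Jan 1 Tuesday, common
2251: Jan 1 Wednesday, common
2252: Jan 1 Thursday, leap
2253: Jan 1 Saturday, common
2253 matches on both conditions.

2253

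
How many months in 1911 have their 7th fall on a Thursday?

Check the 7th of each month of 1911: Jan 7: Sat, Feb 7: Tue, Mar 7: Tue, Apr 7: Fri, May 7: Sun, Jun 7: Wed, Jul 7: Fri, Aug 7: Mon, Sep 7: Thu, Oct 7: Sat, Nov 7: Tue, Dec 7: Thu.
Thursday occurs in September, December — 2 months.

2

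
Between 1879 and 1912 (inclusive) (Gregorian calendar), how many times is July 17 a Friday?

Track July 17's weekday year by year (advancing +1, or +2 across a Feb 29):
  1879: Thu  1880: Sat (+2)  1881: Sun (+1)  1882: Mon (+1)  1883: Tue (+1)
  1884: Thu (+2)  1885: Fri (+1) ✓  1886: Sat (+1)  1887: Sun (+1)  1888: Tue (+2)
  1889: Wed (+1)  1890: Thu (+1)  1891: Fri (+1) ✓  1892: Sun (+2)  … (6 more years) …
  1899: Mon (+1)  1900: Tue (+1)  1901: Wed (+1)  1902: Thu (+1)  1903: Fri (+1) ✓
  1904: Sun (+2)  1905: Mon (+1)  1906: Tue (+1)  1907: Wed (+1)  1908: Fri (+2) ✓
  1909: Sat (+1)  1910: Sun (+1)  1911: Mon (+1)  1912: Wed (+2)
Friday years: 1885, 1891, 1896, 1903, 1908 — 5 in total.

5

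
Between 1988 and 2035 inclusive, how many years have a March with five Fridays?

March has 31 days; it has five Fridays when Friday falls among the first (month-length − 28) days — i.e. when March 1 is one of Friday/Thursday/Wednesday.
March 1 by year: 1988:Tue 1989:Wed✓ 1990:Thu✓ 1991:Fri✓ 1992:Sun 1993:Mon 1994:Tue 1995:Wed✓ 1996:Fri✓ 1997:Sat 1998:Sun 1999:Mon 2000:Wed✓ 2001:Thu✓ 2002:Fri✓ …(18 more)… 2021:Mon 2022:Tue 2023:Wed✓ 2024:Fri✓ 2025:Sat 2026:Sun 2027:Mon 2028:Wed✓ 2029:Thu✓ 2030:Fri✓ 2031:Sat 2032:Mon 2033:Tue 2034:Wed✓ 2035:Thu✓
Years with five Fridays: 1989, 1990, 1991, 1995, 1996, 2000, 2001, 2002, 2006, 2007, 2012, 2013, 2017, 2018, 2019, 2023, 2024, 2028, 2029, 2030, 2034, 2035 → 22.

22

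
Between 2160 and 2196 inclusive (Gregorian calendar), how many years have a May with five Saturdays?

17

May has 31 days; it has five Saturdays when Saturday falls among the first (month-length − 28) days — i.e. when May 1 is one of Saturday/Friday/Thursday.
May 1 by year: 2160:Thu✓ 2161:Fri✓ 2162:Sat✓ 2163:Sun 2164:Tue 2165:Wed 2166:Thu✓ 2167:Fri✓ 2168:Sun 2169:Mon 2170:Tue 2171:Wed 2172:Fri✓ 2173:Sat✓ 2174:Sun …(7 more)… 2182:Wed 2183:Thu✓ 2184:Sat✓ 2185:Sun 2186:Mon 2187:Tue 2188:Thu✓ 2189:Fri✓ 2190:Sat✓ 2191:Sun 2192:Tue 2193:Wed 2194:Thu✓ 2195:Fri✓ 2196:Sun
Years with five Saturdays: 2160, 2161, 2162, 2166, 2167, 2172, 2173, 2177, 2178, 2179, 2183, 2184, 2188, 2189, 2190, 2194, 2195 → 17.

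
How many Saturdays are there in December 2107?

December 2107 has 31 days and begins on Thursday.
The first Saturday is December 3.
Saturdays fall on 3, 10, 17, 24, 31 — that's 5.

5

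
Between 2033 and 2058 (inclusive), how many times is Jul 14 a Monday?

3

Track Jul 14's weekday year by year (advancing +1, or +2 across a Feb 29):
  2033: Thu  2034: Fri (+1)  2035: Sat (+1)  2036: Mon (+2) ✓  2037: Tue (+1)
  2038: Wed (+1)  2039: Thu (+1)  2040: Sat (+2)  2041: Sun (+1)  2042: Mon (+1) ✓
  2043: Tue (+1)  2044: Thu (+2)  2045: Fri (+1)  2046: Sat (+1)  2047: Sun (+1)
  2048: Tue (+2)  2049: Wed (+1)  2050: Thu (+1)  2051: Fri (+1)  2052: Sun (+2)
  2053: Mon (+1) ✓  2054: Tue (+1)  2055: Wed (+1)  2056: Fri (+2)  2057: Sat (+1)
  2058: Sun (+1)
Monday years: 2036, 2042, 2053 — 3 in total.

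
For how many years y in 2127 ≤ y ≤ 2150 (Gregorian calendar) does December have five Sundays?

9

December has 31 days; it has five Sundays when Sunday falls among the first (month-length − 28) days — i.e. when December 1 is one of Sunday/Saturday/Friday.
December 1 by year: 2127:Mon 2128:Wed 2129:Thu 2130:Fri✓ 2131:Sat✓ 2132:Mon 2133:Tue 2134:Wed 2135:Thu 2136:Sat✓ 2137:Sun✓ 2138:Mon 2139:Tue 2140:Thu 2141:Fri✓ 2142:Sat✓ 2143:Sun✓ 2144:Tue 2145:Wed 2146:Thu 2147:Fri✓ 2148:Sun✓ 2149:Mon 2150:Tue
Years with five Sundays: 2130, 2131, 2136, 2137, 2141, 2142, 2143, 2147, 2148 → 9.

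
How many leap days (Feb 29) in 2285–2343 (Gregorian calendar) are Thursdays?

2

Leap years in 2285–2343: 13 of them.
Feb 29 weekday advances by 5 (mod 7) from one leap year to the next four years later (or differs when a century non-leap intervenes).
Leap-day weekdays: 2288:Wed 2292:Mon 2296:Sat 2304:Mon 2308:Sat 2312:Thu✓ 2316:Tue 2320:Sun 2324:Fri 2328:Wed 2332:Mon 2336:Sat 2340:Thu✓
Thursday: 2312, 2340 → 2.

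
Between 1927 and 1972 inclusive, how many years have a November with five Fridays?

13

November has 30 days; it has five Fridays when Friday falls among the first (month-length − 28) days — i.e. when November 1 is one of Friday/Thursday.
November 1 by year: 1927:Tue 1928:Thu✓ 1929:Fri✓ 1930:Sat 1931:Sun 1932:Tue 1933:Wed 1934:Thu✓ 1935:Fri✓ 1936:Sun 1937:Mon 1938:Tue 1939:Wed 1940:Fri✓ 1941:Sat …(16 more)… 1958:Sat 1959:Sun 1960:Tue 1961:Wed 1962:Thu✓ 1963:Fri✓ 1964:Sun 1965:Mon 1966:Tue 1967:Wed 1968:Fri✓ 1969:Sat 1970:Sun 1971:Mon 1972:Wed
Years with five Fridays: 1928, 1929, 1934, 1935, 1940, 1945, 1946, 1951, 1956, 1957, 1962, 1963, 1968 → 13.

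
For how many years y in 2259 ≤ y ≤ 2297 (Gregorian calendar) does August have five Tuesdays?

August has 31 days; it has five Tuesdays when Tuesday falls among the first (month-length − 28) days — i.e. when August 1 is one of Tuesday/Monday/Sunday.
August 1 by year: 2259:Mon✓ 2260:Wed 2261:Thu 2262:Fri 2263:Sat 2264:Mon✓ 2265:Tue✓ 2266:Wed 2267:Thu 2268:Sat 2269:Sun✓ 2270:Mon✓ 2271:Tue✓ 2272:Thu 2273:Fri …(9 more)… 2283:Wed 2284:Fri 2285:Sat 2286:Sun✓ 2287:Mon✓ 2288:Wed 2289:Thu 2290:Fri 2291:Sat 2292:Mon✓ 2293:Tue✓ 2294:Wed 2295:Thu 2296:Sat 2297:Sun✓
Years with five Tuesdays: 2259, 2264, 2265, 2269, 2270, 2271, 2275, 2276, 2280, 2281, 2282, 2286, 2287, 2292, 2293, 2297 → 16.

16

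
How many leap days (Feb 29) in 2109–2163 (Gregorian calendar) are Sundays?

Leap years in 2109–2163: 13 of them.
Feb 29 weekday advances by 5 (mod 7) from one leap year to the next four years later (or differs when a century non-leap intervenes).
Leap-day weekdays: 2112:Mon 2116:Sat 2120:Thu 2124:Tue 2128:Sun✓ 2132:Fri 2136:Wed 2140:Mon 2144:Sat 2148:Thu 2152:Tue 2156:Sun✓ 2160:Fri
Sunday: 2128, 2156 → 2.

2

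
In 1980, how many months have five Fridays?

A month of length L has five Fridays iff its first Friday is on day ≤ L−28 (so day 1–3 in a 31-day month, 1–2 in a 30-day month, day 1 in a leap February).
Checking each month of 1980: Jan starts Tue (31d); Feb starts Fri (29d) ✓; Mar starts Sat (31d); Apr starts Tue (30d); May starts Thu (31d) ✓; Jun starts Sun (30d); Jul starts Tue (31d); Aug starts Fri (31d) ✓; Sep starts Mon (30d); Oct starts Wed (31d) ✓; Nov starts Sat (30d); Dec starts Mon (31d).
Five-Friday months: February, May, August, October → 4.

4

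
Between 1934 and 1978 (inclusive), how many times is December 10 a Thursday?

6

Track December 10's weekday year by year (advancing +1, or +2 across a Feb 29):
  1934: Mon  1935: Tue (+1)  1936: Thu (+2) ✓  1937: Fri (+1)  1938: Sat (+1)
  1939: Sun (+1)  1940: Tue (+2)  1941: Wed (+1)  1942: Thu (+1) ✓  1943: Fri (+1)
  1944: Sun (+2)  1945: Mon (+1)  1946: Tue (+1)  1947: Wed (+1)  … (17 more years) …
  1965: Fri (+1)  1966: Sat (+1)  1967: Sun (+1)  1968: Tue (+2)  1969: Wed (+1)
  1970: Thu (+1) ✓  1971: Fri (+1)  1972: Sun (+2)  1973: Mon (+1)  1974: Tue (+1)
  1975: Wed (+1)  1976: Fri (+2)  1977: Sat (+1)  1978: Sun (+1)
Thursday years: 1936, 1942, 1953, 1959, 1964, 1970 — 6 in total.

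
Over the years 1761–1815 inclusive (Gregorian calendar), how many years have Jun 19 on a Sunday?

9

Track Jun 19's weekday year by year (advancing +1, or +2 across a Feb 29):
  1761: Fri  1762: Sat (+1)  1763: Sun (+1) ✓  1764: Tue (+2)  1765: Wed (+1)
  1766: Thu (+1)  1767: Fri (+1)  1768: Sun (+2) ✓  1769: Mon (+1)  1770: Tue (+1)
  1771: Wed (+1)  1772: Fri (+2)  1773: Sat (+1)  1774: Sun (+1) ✓  … (27 more years) …
  1802: Sat (+1)  1803: Sun (+1) ✓  1804: Tue (+2)  1805: Wed (+1)  1806: Thu (+1)
  1807: Fri (+1)  1808: Sun (+2) ✓  1809: Mon (+1)  1810: Tue (+1)  1811: Wed (+1)
  1812: Fri (+2)  1813: Sat (+1)  1814: Sun (+1) ✓  1815: Mon (+1)
Sunday years: 1763, 1768, 1774, 1785, 1791, 1796, 1803, 1808, 1814 — 9 in total.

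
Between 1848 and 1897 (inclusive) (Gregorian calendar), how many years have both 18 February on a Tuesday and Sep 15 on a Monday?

Check each year's weekday for 18 February and Sep 15:
  1848: Fri/Fri  1849: Sun/Sat  1850: Mon/Sun  1851: Tue/Mon ✓  1852: Wed/Wed  1853: Fri/Thu  1854: Sat/Fri  1855: Sun/Sat  1856: Mon/Mon  1857: Wed/Tue  1858: Thu/Wed  1859: Fri/Thu  1860: Sat/Sat  1861: Mon/Sun  …(22 more)…  1884: Mon/Mon  1885: Wed/Tue  1886: Thu/Wed  1887: Fri/Thu  1888: Sat/Sat  1889: Mon/Sun  1890: Tue/Mon ✓  1891: Wed/Tue  1892: Thu/Thu  1893: Sat/Fri  1894: Sun/Sat  1895: Mon/Sun  1896: Tue/Tue  1897: Thu/Wed
Both conditions hold in: 1851, 1862, 1873, 1879, 1890 — 5.

5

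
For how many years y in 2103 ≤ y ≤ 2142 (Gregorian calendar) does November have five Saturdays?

November has 30 days; it has five Saturdays when Saturday falls among the first (month-length − 28) days — i.e. when November 1 is one of Saturday/Friday.
November 1 by year: 2103:Thu 2104:Sat✓ 2105:Sun 2106:Mon 2107:Tue 2108:Thu 2109:Fri✓ 2110:Sat✓ 2111:Sun 2112:Tue 2113:Wed 2114:Thu 2115:Fri✓ 2116:Sun 2117:Mon …(10 more)… 2128:Mon 2129:Tue 2130:Wed 2131:Thu 2132:Sat✓ 2133:Sun 2134:Mon 2135:Tue 2136:Thu 2137:Fri✓ 2138:Sat✓ 2139:Sun 2140:Tue 2141:Wed 2142:Thu
Years with five Saturdays: 2104, 2109, 2110, 2115, 2120, 2121, 2126, 2127, 2132, 2137, 2138 → 11.

11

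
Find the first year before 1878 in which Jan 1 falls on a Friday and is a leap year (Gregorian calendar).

Jan 1 advances by 2 weekdays after a leap year and by 1 after a common year.
1878: Jan 1 is Tuesday.
1877: Monday
1876: Saturday (leap)
1875: Friday
1874: Thursday
1873: Wednesday
1872: Monday (leap)
1871: Sunday
1870: Saturday
1869: Friday
1868: Wednesday (leap)
1867: Tuesday
1866: Monday
1865: Sunday
1864: Friday (leap)
1864 begins on a Friday and is a leap year.

1864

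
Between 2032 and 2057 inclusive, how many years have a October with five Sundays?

12

October has 31 days; it has five Sundays when Sunday falls among the first (month-length − 28) days — i.e. when October 1 is one of Sunday/Saturday/Friday.
October 1 by year: 2032:Fri✓ 2033:Sat✓ 2034:Sun✓ 2035:Mon 2036:Wed 2037:Thu 2038:Fri✓ 2039:Sat✓ 2040:Mon 2041:Tue 2042:Wed 2043:Thu 2044:Sat✓ 2045:Sun✓ 2046:Mon 2047:Tue 2048:Thu 2049:Fri✓ 2050:Sat✓ 2051:Sun✓ 2052:Tue 2053:Wed 2054:Thu 2055:Fri✓ 2056:Sun✓ 2057:Mon
Years with five Sundays: 2032, 2033, 2034, 2038, 2039, 2044, 2045, 2049, 2050, 2051, 2055, 2056 → 12.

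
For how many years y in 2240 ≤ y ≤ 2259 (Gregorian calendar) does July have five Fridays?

10

July has 31 days; it has five Fridays when Friday falls among the first (month-length − 28) days — i.e. when July 1 is one of Friday/Thursday/Wednesday.
July 1 by year: 2240:Wed✓ 2241:Thu✓ 2242:Fri✓ 2243:Sat 2244:Mon 2245:Tue 2246:Wed✓ 2247:Thu✓ 2248:Sat 2249:Sun 2250:Mon 2251:Tue 2252:Thu✓ 2253:Fri✓ 2254:Sat 2255:Sun 2256:Tue 2257:Wed✓ 2258:Thu✓ 2259:Fri✓
Years with five Fridays: 2240, 2241, 2242, 2246, 2247, 2252, 2253, 2257, 2258, 2259 → 10.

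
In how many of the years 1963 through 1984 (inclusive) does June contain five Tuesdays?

June has 30 days; it has five Tuesdays when Tuesday falls among the first (month-length − 28) days — i.e. when June 1 is one of Tuesday/Monday.
June 1 by year: 1963:Sat 1964:Mon✓ 1965:Tue✓ 1966:Wed 1967:Thu 1968:Sat 1969:Sun 1970:Mon✓ 1971:Tue✓ 1972:Thu 1973:Fri 1974:Sat 1975:Sun 1976:Tue✓ 1977:Wed 1978:Thu 1979:Fri 1980:Sun 1981:Mon✓ 1982:Tue✓ 1983:Wed 1984:Fri
Years with five Tuesdays: 1964, 1965, 1970, 1971, 1976, 1981, 1982 → 7.

7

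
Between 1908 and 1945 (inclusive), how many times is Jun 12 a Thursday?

Track Jun 12's weekday year by year (advancing +1, or +2 across a Feb 29):
  1908: Fri  1909: Sat (+1)  1910: Sun (+1)  1911: Mon (+1)  1912: Wed (+2)
  1913: Thu (+1) ✓  1914: Fri (+1)  1915: Sat (+1)  1916: Mon (+2)  1917: Tue (+1)
  1918: Wed (+1)  1919: Thu (+1) ✓  1920: Sat (+2)  1921: Sun (+1)  … (10 more years) …
  1932: Sun (+2)  1933: Mon (+1)  1934: Tue (+1)  1935: Wed (+1)  1936: Fri (+2)
  1937: Sat (+1)  1938: Sun (+1)  1939: Mon (+1)  1940: Wed (+2)  1941: Thu (+1) ✓
  1942: Fri (+1)  1943: Sat (+1)  1944: Mon (+2)  1945: Tue (+1)
Thursday years: 1913, 1919, 1924, 1930, 1941 — 5 in total.

5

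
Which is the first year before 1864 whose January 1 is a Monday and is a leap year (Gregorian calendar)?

1844

Jan 1 advances by 2 weekdays after a leap year and by 1 after a common year.
1864: Jan 1 is Friday (leap).
1863: Thursday
1862: Wednesday
1861: Tuesday
1860: Sunday (leap)
1859: Saturday
1858: Friday
1857: Thursday
1856: Tuesday (leap)
1855: Monday
1854: Sunday
1853: Saturday
1852: Thursday (leap)
1851: Wednesday
1850: Tuesday
1849: Monday
1848: Saturday (leap)
1847: Friday
1846: Thursday
1845: Wednesday
1844: Monday (leap)
1844 begins on a Monday and is a leap year.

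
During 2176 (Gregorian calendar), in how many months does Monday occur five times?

A month of length L has five Mondays iff its first Monday is on day ≤ L−28 (so day 1–3 in a 31-day month, 1–2 in a 30-day month, day 1 in a leap February).
Checking each month of 2176: Jan starts Mon (31d) ✓; Feb starts Thu (29d); Mar starts Fri (31d); Apr starts Mon (30d) ✓; May starts Wed (31d); Jun starts Sat (30d); Jul starts Mon (31d) ✓; Aug starts Thu (31d); Sep starts Sun (30d) ✓; Oct starts Tue (31d); Nov starts Fri (30d); Dec starts Sun (31d) ✓.
Five-Monday months: January, April, July, September, December → 5.

5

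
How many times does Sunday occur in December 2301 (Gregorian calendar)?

December 2301 has 31 days and begins on Sunday.
The first Sunday is December 1.
Sundays fall on 1, 8, 15, 22, 29 — that's 5.

5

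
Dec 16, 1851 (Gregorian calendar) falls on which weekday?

Tuesday

January 1, 1851 is a Wednesday.
December 16 is day 350 of the year, i.e. 349 days after Jan 1.
349 mod 7 = 6, so advance 6 weekdays from Wednesday: Tuesday.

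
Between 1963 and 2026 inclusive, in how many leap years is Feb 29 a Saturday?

Leap years in 1963–2026: 16 of them.
Feb 29 weekday advances by 5 (mod 7) from one leap year to the next four years later (or differs when a century non-leap intervenes).
Leap-day weekdays: 1964:Sat✓ 1968:Thu 1972:Tue 1976:Sun 1980:Fri 1984:Wed 1988:Mon 1992:Sat✓ 1996:Thu 2000:Tue 2004:Sun 2008:Fri 2012:Wed 2016:Mon 2020:Sat✓ 2024:Thu
Saturday: 1964, 1992, 2020 → 3.

3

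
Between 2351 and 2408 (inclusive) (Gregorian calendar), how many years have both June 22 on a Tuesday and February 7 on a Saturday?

Check each year's weekday for June 22 and February 7:
  2351: Fri/Wed  2352: Sun/Thu  2353: Mon/Sat  2354: Tue/Sun  2355: Wed/Mon  2356: Fri/Tue  2357: Sat/Thu  2358: Sun/Fri  2359: Mon/Sat  2360: Wed/Sun  2361: Thu/Tue  2362: Fri/Wed  2363: Sat/Thu  2364: Mon/Fri  …(30 more)…  2395: Thu/Tue  2396: Sat/Wed  2397: Sun/Fri  2398: Mon/Sat  2399: Tue/Sun  2400: Thu/Mon  2401: Fri/Wed  2402: Sat/Thu  2403: Sun/Fri  2404: Tue/Sat ✓  2405: Wed/Mon  2406: Thu/Tue  2407: Fri/Wed  2408: Sun/Thu
Both conditions hold in: 2376, 2404 — 2.

2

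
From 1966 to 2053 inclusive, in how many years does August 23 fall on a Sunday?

Track August 23's weekday year by year (advancing +1, or +2 across a Feb 29):
  1966: Tue  1967: Wed (+1)  1968: Fri (+2)  1969: Sat (+1)  1970: Sun (+1) ✓
  1971: Mon (+1)  1972: Wed (+2)  1973: Thu (+1)  1974: Fri (+1)  1975: Sat (+1)
  1976: Mon (+2)  1977: Tue (+1)  1978: Wed (+1)  1979: Thu (+1)  … (60 more years) …
  2040: Thu (+2)  2041: Fri (+1)  2042: Sat (+1)  2043: Sun (+1) ✓  2044: Tue (+2)
  2045: Wed (+1)  2046: Thu (+1)  2047: Fri (+1)  2048: Sun (+2) ✓  2049: Mon (+1)
  2050: Tue (+1)  2051: Wed (+1)  2052: Fri (+2)  2053: Sat (+1)
Sunday years: 1970, 1981, 1987, 1992, 1998, 2009, 2015, 2020, 2026, 2037, 2043, 2048 — 12 in total.

12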